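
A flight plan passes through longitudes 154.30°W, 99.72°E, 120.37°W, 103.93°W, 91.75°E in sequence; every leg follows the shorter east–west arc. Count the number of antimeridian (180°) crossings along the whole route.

3

Leg 1: -154.30° → +99.72°, shortest Δλ = -105.98° (west) — crosses 180°.
Leg 2: +99.72° → -120.37°, shortest Δλ = 139.91° (east) — crosses 180°.
Leg 3: -120.37° → -103.93°, shortest Δλ = 16.44° (east) — does not cross 180°.
Leg 4: -103.93° → +91.75°, shortest Δλ = -164.32° (west) — crosses 180°.
Total crossings: 3.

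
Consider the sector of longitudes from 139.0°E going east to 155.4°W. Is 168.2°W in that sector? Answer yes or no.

Yes

Band width going east from +139.0° to -155.4°: ((-155.4 − 139.0) mod 360) = 65.6°.
Offset of -168.2° east of the west edge: ((-168.2 − 139.0) mod 360) = 52.8°.
52.8° ≤ 65.6° ⇒ inside.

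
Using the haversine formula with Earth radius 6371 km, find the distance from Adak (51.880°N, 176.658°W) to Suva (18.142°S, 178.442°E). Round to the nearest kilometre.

7801 km

Δλ = 178.442 − -176.658 = 355.100°; wrapped into (−180°, 180°]: -4.900°.
Δφ = -18.142 − 51.880 = -70.022°.
a = sin²(Δφ/2) + cos φ₁ · cos φ₂ · sin²(Δλ/2) = 0.330242.
c = 2·atan2(√a, √(1−a)) = 1.22439 rad → d = 6371·c ≈ 7800.62 km.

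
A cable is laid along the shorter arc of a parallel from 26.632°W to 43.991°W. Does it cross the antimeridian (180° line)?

No

Signed shortest Δλ = ((-43.991 − -26.632 + 180) mod 360) − 180 = -17.359°.
Going west by 17.359° from -26.632° reaches -43.991° without touching 180°.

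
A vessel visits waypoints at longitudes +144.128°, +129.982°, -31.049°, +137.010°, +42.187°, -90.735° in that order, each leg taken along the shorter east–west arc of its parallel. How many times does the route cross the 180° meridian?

0

Leg 1: +144.128° → +129.982°, shortest Δλ = -14.146° (west) — does not cross 180°.
Leg 2: +129.982° → -31.049°, shortest Δλ = -161.031° (west) — does not cross 180°.
Leg 3: -31.049° → +137.010°, shortest Δλ = 168.059° (east) — does not cross 180°.
Leg 4: +137.010° → +42.187°, shortest Δλ = -94.823° (west) — does not cross 180°.
Leg 5: +42.187° → -90.735°, shortest Δλ = -132.922° (west) — does not cross 180°.
Total crossings: 0.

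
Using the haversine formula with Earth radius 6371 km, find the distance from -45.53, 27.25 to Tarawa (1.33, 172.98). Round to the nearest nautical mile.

7597 nmi

Δλ = 172.98 − 27.25 = 145.73°.
Δφ = 1.33 − -45.53 = 46.86°.
a = sin²(Δφ/2) + cos φ₁ · cos φ₂ · sin²(Δλ/2) = 0.797663.
c = 2·atan2(√a, √(1−a)) = 2.20847 rad → d = 6371·c ≈ 14070.14 km ≈ 7597.27 nmi.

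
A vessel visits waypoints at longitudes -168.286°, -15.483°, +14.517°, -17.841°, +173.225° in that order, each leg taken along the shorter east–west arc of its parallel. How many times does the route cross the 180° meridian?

1

Leg 1: -168.286° → -15.483°, shortest Δλ = 152.803° (east) — does not cross 180°.
Leg 2: -15.483° → +14.517°, shortest Δλ = 30.0° (east) — does not cross 180°.
Leg 3: +14.517° → -17.841°, shortest Δλ = -32.358° (west) — does not cross 180°.
Leg 4: -17.841° → +173.225°, shortest Δλ = -168.934° (west) — crosses 180°.
Total crossings: 1.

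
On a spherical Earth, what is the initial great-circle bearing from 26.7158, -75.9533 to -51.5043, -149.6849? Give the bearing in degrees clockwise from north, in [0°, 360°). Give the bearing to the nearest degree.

Δλ = -149.6849 − -75.9533 = -73.7316°.
θ = atan2( sin Δλ · cos φ₂ , cos φ₁ · sin φ₂ − sin φ₁ · cos φ₂ · cos Δλ )
  = atan2(-0.59753, -0.77750) = -142.456° → normalised to [0°, 360°): 217.544°.

218°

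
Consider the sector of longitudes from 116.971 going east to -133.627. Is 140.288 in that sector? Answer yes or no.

Band width going east from +116.971° to -133.627°: ((-133.627 − 116.971) mod 360) = 109.402°.
Offset of +140.288° east of the west edge: ((140.288 − 116.971) mod 360) = 23.317°.
23.317° ≤ 109.402° ⇒ inside.

Yes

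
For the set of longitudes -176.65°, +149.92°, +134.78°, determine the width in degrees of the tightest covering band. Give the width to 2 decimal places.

48.57°

Sort the longitudes: -176.65°, +134.78°, +149.92°.
Eastward gaps between consecutive values (wrapping around): 311.43°, 15.14°, 33.43°.
Largest gap = 311.43° ⇒ minimal covering band is its complement: 360° − 311.43° = 48.57°.
Band runs from +134.78° eastward to -176.65°, crossing the antimeridian.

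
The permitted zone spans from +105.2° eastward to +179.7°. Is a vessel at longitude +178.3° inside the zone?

Yes

Band width going east from +105.2° to +179.7°: ((179.7 − 105.2) mod 360) = 74.5°.
Offset of +178.3° east of the west edge: ((178.3 − 105.2) mod 360) = 73.1°.
73.1° ≤ 74.5° ⇒ inside.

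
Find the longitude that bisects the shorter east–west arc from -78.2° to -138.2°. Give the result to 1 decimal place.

Signed shortest Δλ from -78.2° to -138.2° is -60.0°.
Midpoint longitude = -78.2° + (-60.0°)/2 = -78.2° − 30.0° = -108.2°.

-108.2°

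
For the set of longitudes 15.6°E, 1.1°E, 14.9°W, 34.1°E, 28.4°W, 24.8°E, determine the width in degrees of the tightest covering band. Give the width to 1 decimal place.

62.5°

Sort the longitudes: -28.4°, -14.9°, +1.1°, +15.6°, +24.8°, +34.1°.
Eastward gaps between consecutive values (wrapping around): 13.5°, 16.0°, 14.5°, 9.2°, 9.3°, 297.5°.
Largest gap = 297.5° ⇒ minimal covering band is its complement: 360° − 297.5° = 62.5°.
Band runs from -28.4° eastward to +34.1°.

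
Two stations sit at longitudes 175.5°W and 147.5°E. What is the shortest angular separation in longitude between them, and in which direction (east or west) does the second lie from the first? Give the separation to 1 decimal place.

37.0° west

Raw difference: 147.5 − -175.5 = 323.0°.
Normalise into (−180°, 180°]: 323.0° − 360° = -37.0°.
Negative ⇒ the second point lies to the west; separation 37.0°.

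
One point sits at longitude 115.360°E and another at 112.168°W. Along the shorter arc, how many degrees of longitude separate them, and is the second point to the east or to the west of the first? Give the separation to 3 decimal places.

132.472° east

Raw difference: -112.168 − 115.360 = -227.528°.
Normalise into (−180°, 180°]: -227.528° + 360° = 132.472°.
Positive ⇒ the second point lies to the east; separation 132.472°.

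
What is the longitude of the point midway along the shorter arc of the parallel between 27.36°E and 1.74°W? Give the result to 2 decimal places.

Signed shortest Δλ from +27.36° to -1.74° is -29.10°.
Midpoint longitude = +27.36° + (-29.10°)/2 = +27.36° − 14.55° = +12.81°.

12.81°E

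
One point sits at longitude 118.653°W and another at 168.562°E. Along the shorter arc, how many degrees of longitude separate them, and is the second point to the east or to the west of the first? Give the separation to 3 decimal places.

Raw difference: 168.562 − -118.653 = 287.215°.
Normalise into (−180°, 180°]: 287.215° − 360° = -72.785°.
Negative ⇒ the second point lies to the west; separation 72.785°.

72.785° west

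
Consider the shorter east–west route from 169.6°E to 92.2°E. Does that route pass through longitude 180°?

No

Signed shortest Δλ = ((92.2 − 169.6 + 180) mod 360) − 180 = -77.4°.
Going west by 77.4° from +169.6° reaches +92.2° without touching 180°.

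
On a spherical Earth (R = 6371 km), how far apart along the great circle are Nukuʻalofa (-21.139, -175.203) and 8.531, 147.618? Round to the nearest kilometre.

5231 km

Δλ = 147.618 − -175.203 = 322.821°; wrapped into (−180°, 180°]: -37.179°.
Δφ = 8.531 − -21.139 = 29.670°.
a = sin²(Δφ/2) + cos φ₁ · cos φ₂ · sin²(Δλ/2) = 0.159292.
c = 2·atan2(√a, √(1−a)) = 0.82110 rad → d = 6371·c ≈ 5231.23 km.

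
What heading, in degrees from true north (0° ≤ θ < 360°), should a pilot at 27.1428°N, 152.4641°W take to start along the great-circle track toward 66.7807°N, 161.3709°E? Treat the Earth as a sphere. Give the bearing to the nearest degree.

338°

Δλ = 161.3709 − -152.4641 = 313.8350°; wrapped into (−180°, 180°]: -46.1650°.
θ = atan2( sin Δλ · cos φ₂ , cos φ₁ · sin φ₂ − sin φ₁ · cos φ₂ · cos Δλ )
  = atan2(-0.28439, 0.69323) = -22.305° → normalised to [0°, 360°): 337.695°.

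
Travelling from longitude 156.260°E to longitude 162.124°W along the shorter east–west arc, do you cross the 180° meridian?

Yes

Naïve |-162.124 − 156.260| = 318.384° > 180°, so the shorter arc goes the other way round — across 180°.
Signed shortest Δλ = ((-162.124 − 156.260 + 180) mod 360) − 180 = 41.616°.
Going east by 41.616° from +156.260° passes through 180° before reaching -162.124°.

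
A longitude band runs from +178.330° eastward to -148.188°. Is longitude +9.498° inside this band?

Band width going east from +178.330° to -148.188°: ((-148.188 − 178.330) mod 360) = 33.482°.
Offset of +9.498° east of the west edge: ((9.498 − 178.330) mod 360) = 191.168°.
191.168° > 33.482° ⇒ outside.

No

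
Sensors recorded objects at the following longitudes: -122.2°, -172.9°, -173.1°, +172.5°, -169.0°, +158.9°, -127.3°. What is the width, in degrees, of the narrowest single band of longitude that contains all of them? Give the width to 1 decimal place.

Sort the longitudes: -173.1°, -172.9°, -169.0°, -127.3°, -122.2°, +158.9°, +172.5°.
Eastward gaps between consecutive values (wrapping around): 0.2°, 3.9°, 41.7°, 5.1°, 281.1°, 13.6°, 14.4°.
Largest gap = 281.1° ⇒ minimal covering band is its complement: 360° − 281.1° = 78.9°.
Band runs from +158.9° eastward to -122.2°, crossing the antimeridian.

78.9°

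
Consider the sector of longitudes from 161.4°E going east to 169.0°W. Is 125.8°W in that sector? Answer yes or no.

Band width going east from +161.4° to -169.0°: ((-169.0 − 161.4) mod 360) = 29.6°.
Offset of -125.8° east of the west edge: ((-125.8 − 161.4) mod 360) = 72.8°.
72.8° > 29.6° ⇒ outside.

No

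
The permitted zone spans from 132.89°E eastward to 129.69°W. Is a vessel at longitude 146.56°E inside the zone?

Band width going east from +132.89° to -129.69°: ((-129.69 − 132.89) mod 360) = 97.42°.
Offset of +146.56° east of the west edge: ((146.56 − 132.89) mod 360) = 13.67°.
13.67° ≤ 97.42° ⇒ inside.

Yes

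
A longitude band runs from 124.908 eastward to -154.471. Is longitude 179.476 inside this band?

Band width going east from +124.908° to -154.471°: ((-154.471 − 124.908) mod 360) = 80.621°.
Offset of +179.476° east of the west edge: ((179.476 − 124.908) mod 360) = 54.568°.
54.568° ≤ 80.621° ⇒ inside.

Yes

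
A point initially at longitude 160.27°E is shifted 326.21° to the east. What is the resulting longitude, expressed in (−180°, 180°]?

Start at +160.27°; shift +326.21° → +486.48°.
+486.48° lies outside (−180°, 180°]; subtract 360° → +126.48°.

126.48°E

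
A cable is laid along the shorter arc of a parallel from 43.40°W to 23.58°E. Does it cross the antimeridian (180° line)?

No

Signed shortest Δλ = ((23.58 − -43.40 + 180) mod 360) − 180 = 66.98°.
Going east by 66.98° from -43.40° reaches +23.58° without touching 180°.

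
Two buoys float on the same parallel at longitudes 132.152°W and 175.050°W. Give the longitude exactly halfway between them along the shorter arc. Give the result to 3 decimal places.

Signed shortest Δλ from -132.152° to -175.050° is -42.898°.
Midpoint longitude = -132.152° + (-42.898°)/2 = -132.152° − 21.449° = -153.601°.

153.601°W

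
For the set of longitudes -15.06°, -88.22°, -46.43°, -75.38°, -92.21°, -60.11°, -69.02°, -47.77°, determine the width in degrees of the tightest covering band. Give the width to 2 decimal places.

Sort the longitudes: -92.21°, -88.22°, -75.38°, -69.02°, -60.11°, -47.77°, -46.43°, -15.06°.
Eastward gaps between consecutive values (wrapping around): 3.99°, 12.84°, 6.36°, 8.91°, 12.34°, 1.34°, 31.37°, 282.85°.
Largest gap = 282.85° ⇒ minimal covering band is its complement: 360° − 282.85° = 77.15°.
Band runs from -92.21° eastward to -15.06°.

77.15°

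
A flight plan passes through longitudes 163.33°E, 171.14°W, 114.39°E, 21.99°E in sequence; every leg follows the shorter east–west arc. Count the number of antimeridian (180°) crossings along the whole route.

2

Leg 1: +163.33° → -171.14°, shortest Δλ = 25.53° (east) — crosses 180°.
Leg 2: -171.14° → +114.39°, shortest Δλ = -74.47° (west) — crosses 180°.
Leg 3: +114.39° → +21.99°, shortest Δλ = -92.4° (west) — does not cross 180°.
Total crossings: 2.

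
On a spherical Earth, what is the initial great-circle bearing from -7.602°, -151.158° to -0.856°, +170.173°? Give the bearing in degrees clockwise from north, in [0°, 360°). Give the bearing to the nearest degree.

Δλ = 170.173 − -151.158 = 321.331°; wrapped into (−180°, 180°]: -38.669°.
θ = atan2( sin Δλ · cos φ₂ , cos φ₁ · sin φ₂ − sin φ₁ · cos φ₂ · cos Δλ )
  = atan2(-0.62475, 0.08847) = -81.940° → normalised to [0°, 360°): 278.060°.

278°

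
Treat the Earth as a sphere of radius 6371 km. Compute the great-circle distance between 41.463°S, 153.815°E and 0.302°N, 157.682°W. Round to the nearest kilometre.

6723 km

Δλ = -157.682 − 153.815 = -311.497°; wrapped into (−180°, 180°]: 48.503°.
Δφ = 0.302 − -41.463 = 41.765°.
a = sin²(Δφ/2) + cos φ₁ · cos φ₂ · sin²(Δλ/2) = 0.253485.
c = 2·atan2(√a, √(1−a)) = 1.05523 rad → d = 6371·c ≈ 6722.85 km.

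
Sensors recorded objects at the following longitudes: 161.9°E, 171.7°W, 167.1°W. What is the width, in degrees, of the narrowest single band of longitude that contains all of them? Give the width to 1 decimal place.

Sort the longitudes: -171.7°, -167.1°, +161.9°.
Eastward gaps between consecutive values (wrapping around): 4.6°, 329.0°, 26.4°.
Largest gap = 329.0° ⇒ minimal covering band is its complement: 360° − 329.0° = 31.0°.
Band runs from +161.9° eastward to -167.1°, crossing the antimeridian.

31.0°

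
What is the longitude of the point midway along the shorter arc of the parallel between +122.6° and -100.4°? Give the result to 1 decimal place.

-168.9°

Signed shortest Δλ from +122.6° to -100.4° is +137.0°.
Midpoint longitude = +122.6° + (+137.0°)/2 = +122.6° + 68.5° = +191.1°.
Normalise into (−180°, 180°]: -168.9°.
(The naïve average (+122.6 + -100.4)/2 = 11.1° is on the wrong side of the globe.)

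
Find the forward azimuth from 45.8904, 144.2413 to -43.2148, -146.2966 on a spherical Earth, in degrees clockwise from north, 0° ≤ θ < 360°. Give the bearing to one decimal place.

134.0°

Δλ = -146.2966 − 144.2413 = -290.5379°; wrapped into (−180°, 180°]: 69.4621°.
θ = atan2( sin Δλ · cos φ₂ , cos φ₁ · sin φ₂ − sin φ₁ · cos φ₂ · cos Δλ )
  = atan2(0.68247, -0.66018) = 134.049° → normalised to [0°, 360°): 134.049°.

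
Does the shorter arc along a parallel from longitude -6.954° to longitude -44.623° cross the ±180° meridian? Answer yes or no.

Signed shortest Δλ = ((-44.623 − -6.954 + 180) mod 360) − 180 = -37.669°.
Going west by 37.669° from -6.954° reaches -44.623° without touching 180°.

No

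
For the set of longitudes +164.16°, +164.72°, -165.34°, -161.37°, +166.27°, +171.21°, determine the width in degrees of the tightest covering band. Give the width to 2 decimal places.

Sort the longitudes: -165.34°, -161.37°, +164.16°, +164.72°, +166.27°, +171.21°.
Eastward gaps between consecutive values (wrapping around): 3.97°, 325.53°, 0.56°, 1.55°, 4.94°, 23.45°.
Largest gap = 325.53° ⇒ minimal covering band is its complement: 360° − 325.53° = 34.47°.
Band runs from +164.16° eastward to -161.37°, crossing the antimeridian.

34.47°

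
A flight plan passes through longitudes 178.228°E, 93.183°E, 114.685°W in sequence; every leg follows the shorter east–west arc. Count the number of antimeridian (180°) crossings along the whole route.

Leg 1: +178.228° → +93.183°, shortest Δλ = -85.045° (west) — does not cross 180°.
Leg 2: +93.183° → -114.685°, shortest Δλ = 152.132° (east) — crosses 180°.
Total crossings: 1.

1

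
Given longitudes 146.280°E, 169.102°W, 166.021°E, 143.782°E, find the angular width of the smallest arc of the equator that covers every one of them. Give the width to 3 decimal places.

Sort the longitudes: -169.102°, +143.782°, +146.280°, +166.021°.
Eastward gaps between consecutive values (wrapping around): 312.884°, 2.498°, 19.741°, 24.877°.
Largest gap = 312.884° ⇒ minimal covering band is its complement: 360° − 312.884° = 47.116°.
Band runs from +143.782° eastward to -169.102°, crossing the antimeridian.

47.116°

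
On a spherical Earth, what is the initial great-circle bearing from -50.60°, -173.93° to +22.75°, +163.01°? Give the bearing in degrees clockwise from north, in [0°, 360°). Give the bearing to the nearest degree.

Δλ = 163.01 − -173.93 = 336.94°; wrapped into (−180°, 180°]: -23.06°.
θ = atan2( sin Δλ · cos φ₂ , cos φ₁ · sin φ₂ − sin φ₁ · cos φ₂ · cos Δλ )
  = atan2(-0.36122, 0.90113) = -21.844° → normalised to [0°, 360°): 338.156°.

338°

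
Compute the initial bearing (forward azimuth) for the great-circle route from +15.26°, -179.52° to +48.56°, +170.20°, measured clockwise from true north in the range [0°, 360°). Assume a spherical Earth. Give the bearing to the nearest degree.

348°

Δλ = 170.20 − -179.52 = 349.72°; wrapped into (−180°, 180°]: -10.28°.
θ = atan2( sin Δλ · cos φ₂ , cos φ₁ · sin φ₂ − sin φ₁ · cos φ₂ · cos Δλ )
  = atan2(-0.11811, 0.55182) = -12.081° → normalised to [0°, 360°): 347.919°.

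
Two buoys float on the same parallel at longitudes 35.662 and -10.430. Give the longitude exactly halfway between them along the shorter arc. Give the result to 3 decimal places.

+12.616°

Signed shortest Δλ from +35.662° to -10.430° is -46.092°.
Midpoint longitude = +35.662° + (-46.092°)/2 = +35.662° − 23.046° = +12.616°.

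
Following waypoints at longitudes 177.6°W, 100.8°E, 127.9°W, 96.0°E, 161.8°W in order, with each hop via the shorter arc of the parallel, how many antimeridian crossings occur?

Leg 1: -177.6° → +100.8°, shortest Δλ = -81.6° (west) — crosses 180°.
Leg 2: +100.8° → -127.9°, shortest Δλ = 131.3° (east) — crosses 180°.
Leg 3: -127.9° → +96.0°, shortest Δλ = -136.1° (west) — crosses 180°.
Leg 4: +96.0° → -161.8°, shortest Δλ = 102.2° (east) — crosses 180°.
Total crossings: 4.

4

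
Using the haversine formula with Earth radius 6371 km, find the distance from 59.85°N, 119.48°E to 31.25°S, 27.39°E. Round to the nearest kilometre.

Δλ = 27.39 − 119.48 = -92.09°.
Δφ = -31.25 − 59.85 = -91.10°.
a = sin²(Δφ/2) + cos φ₁ · cos φ₂ · sin²(Δλ/2) = 0.732125.
c = 2·atan2(√a, √(1−a)) = 2.05358 rad → d = 6371·c ≈ 13083.38 km.

13083 km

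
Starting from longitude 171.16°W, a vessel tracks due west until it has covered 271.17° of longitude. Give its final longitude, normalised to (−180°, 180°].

Start at -171.16°; shift −271.17° → -442.33°.
-442.33° lies outside (−180°, 180°]; add 360° → -82.33°.

82.33°W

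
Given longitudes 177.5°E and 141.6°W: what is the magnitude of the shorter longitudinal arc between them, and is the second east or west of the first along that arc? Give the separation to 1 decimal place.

40.9° east

Raw difference: -141.6 − 177.5 = -319.1°.
Normalise into (−180°, 180°]: -319.1° + 360° = 40.9°.
Positive ⇒ the second point lies to the east; separation 40.9°.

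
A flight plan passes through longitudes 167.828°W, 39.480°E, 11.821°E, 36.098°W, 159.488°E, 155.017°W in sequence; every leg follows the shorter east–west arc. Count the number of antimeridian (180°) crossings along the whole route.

Leg 1: -167.828° → +39.480°, shortest Δλ = -152.692° (west) — crosses 180°.
Leg 2: +39.480° → +11.821°, shortest Δλ = -27.659° (west) — does not cross 180°.
Leg 3: +11.821° → -36.098°, shortest Δλ = -47.919° (west) — does not cross 180°.
Leg 4: -36.098° → +159.488°, shortest Δλ = -164.414° (west) — crosses 180°.
Leg 5: +159.488° → -155.017°, shortest Δλ = 45.495° (east) — crosses 180°.
Total crossings: 3.

3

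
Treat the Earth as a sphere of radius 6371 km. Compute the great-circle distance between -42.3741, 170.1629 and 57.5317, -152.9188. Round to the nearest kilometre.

11628 km

Δλ = -152.9188 − 170.1629 = -323.0817°; wrapped into (−180°, 180°]: 36.9183°.
Δφ = 57.5317 − -42.3741 = 99.9058°.
a = sin²(Δφ/2) + cos φ₁ · cos φ₂ · sin²(Δλ/2) = 0.625774.
c = 2·atan2(√a, √(1−a)) = 1.82508 rad → d = 6371·c ≈ 11627.56 km.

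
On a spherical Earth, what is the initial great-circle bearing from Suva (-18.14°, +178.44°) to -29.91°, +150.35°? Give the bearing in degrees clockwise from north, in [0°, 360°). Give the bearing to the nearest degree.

240°

Δλ = 150.35 − 178.44 = -28.09°.
θ = atan2( sin Δλ · cos φ₂ , cos φ₁ · sin φ₂ − sin φ₁ · cos φ₂ · cos Δλ )
  = atan2(-0.40814, -0.23577) = -120.014° → normalised to [0°, 360°): 239.986°.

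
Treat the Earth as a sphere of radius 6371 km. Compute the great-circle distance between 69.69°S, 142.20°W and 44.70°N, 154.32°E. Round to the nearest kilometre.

Δλ = 154.32 − -142.20 = 296.52°; wrapped into (−180°, 180°]: -63.48°.
Δφ = 44.70 − -69.69 = 114.39°.
a = sin²(Δφ/2) + cos φ₁ · cos φ₂ · sin²(Δλ/2) = 0.774751.
c = 2·atan2(√a, √(1−a)) = 2.15256 rad → d = 6371·c ≈ 13713.98 km.

13714 km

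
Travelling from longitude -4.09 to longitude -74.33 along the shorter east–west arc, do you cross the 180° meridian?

Signed shortest Δλ = ((-74.33 − -4.09 + 180) mod 360) − 180 = -70.24°.
Going west by 70.24° from -4.09° reaches -74.33° without touching 180°.

No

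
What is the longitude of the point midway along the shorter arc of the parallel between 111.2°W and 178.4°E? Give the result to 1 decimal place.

Signed shortest Δλ from -111.2° to +178.4° is -70.4°.
Midpoint longitude = -111.2° + (-70.4°)/2 = -111.2° − 35.2° = -146.4°.
(The naïve average (-111.2 + +178.4)/2 = 33.6° is on the wrong side of the globe.)

146.4°W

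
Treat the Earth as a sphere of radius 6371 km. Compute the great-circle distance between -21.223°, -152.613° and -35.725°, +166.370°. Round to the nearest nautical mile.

Δλ = 166.370 − -152.613 = 318.983°; wrapped into (−180°, 180°]: -41.017°.
Δφ = -35.725 − -21.223 = -14.502°.
a = sin²(Δφ/2) + cos φ₁ · cos φ₂ · sin²(Δλ/2) = 0.108818.
c = 2·atan2(√a, √(1−a)) = 0.67235 rad → d = 6371·c ≈ 4283.51 km ≈ 2312.91 nmi.

2313 nmi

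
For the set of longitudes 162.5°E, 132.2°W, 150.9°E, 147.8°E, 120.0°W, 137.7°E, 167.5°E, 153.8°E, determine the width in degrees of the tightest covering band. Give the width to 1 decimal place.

102.3°

Sort the longitudes: -132.2°, -120.0°, +137.7°, +147.8°, +150.9°, +153.8°, +162.5°, +167.5°.
Eastward gaps between consecutive values (wrapping around): 12.2°, 257.7°, 10.1°, 3.1°, 2.9°, 8.7°, 5.0°, 60.3°.
Largest gap = 257.7° ⇒ minimal covering band is its complement: 360° − 257.7° = 102.3°.
Band runs from +137.7° eastward to -120.0°, crossing the antimeridian.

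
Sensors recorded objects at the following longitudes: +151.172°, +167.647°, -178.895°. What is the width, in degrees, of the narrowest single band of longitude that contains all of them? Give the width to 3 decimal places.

Sort the longitudes: -178.895°, +151.172°, +167.647°.
Eastward gaps between consecutive values (wrapping around): 330.067°, 16.475°, 13.458°.
Largest gap = 330.067° ⇒ minimal covering band is its complement: 360° − 330.067° = 29.933°.
Band runs from +151.172° eastward to -178.895°, crossing the antimeridian.

29.933°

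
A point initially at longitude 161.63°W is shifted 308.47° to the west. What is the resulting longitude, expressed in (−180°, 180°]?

Start at -161.63°; shift −308.47° → -470.10°.
-470.10° lies outside (−180°, 180°]; add 360° → -110.10°.

110.10°W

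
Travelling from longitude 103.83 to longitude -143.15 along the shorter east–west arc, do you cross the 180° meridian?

Naïve |-143.15 − 103.83| = 246.98° > 180°, so the shorter arc goes the other way round — across 180°.
Signed shortest Δλ = ((-143.15 − 103.83 + 180) mod 360) − 180 = 113.02°.
Going east by 113.02° from +103.83° passes through 180° before reaching -143.15°.

Yes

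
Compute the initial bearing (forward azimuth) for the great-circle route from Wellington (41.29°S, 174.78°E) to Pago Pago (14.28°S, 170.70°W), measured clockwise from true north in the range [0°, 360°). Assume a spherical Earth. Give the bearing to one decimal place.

Δλ = -170.70 − 174.78 = -345.48°; wrapped into (−180°, 180°]: 14.52°.
θ = atan2( sin Δλ · cos φ₂ , cos φ₁ · sin φ₂ − sin φ₁ · cos φ₂ · cos Δλ )
  = atan2(0.24297, 0.43372) = 29.258° → normalised to [0°, 360°): 29.258°.

29.3°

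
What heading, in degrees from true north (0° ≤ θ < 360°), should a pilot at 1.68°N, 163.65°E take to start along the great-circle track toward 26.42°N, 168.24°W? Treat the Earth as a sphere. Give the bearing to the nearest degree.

45°

Δλ = -168.24 − 163.65 = -331.89°; wrapped into (−180°, 180°]: 28.11°.
θ = atan2( sin Δλ · cos φ₂ , cos φ₁ · sin φ₂ − sin φ₁ · cos φ₂ · cos Δλ )
  = atan2(0.42196, 0.42160) = 45.024° → normalised to [0°, 360°): 45.024°.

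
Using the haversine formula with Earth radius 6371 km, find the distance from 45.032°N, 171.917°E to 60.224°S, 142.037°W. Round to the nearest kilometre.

12426 km

Δλ = -142.037 − 171.917 = -313.954°; wrapped into (−180°, 180°]: 46.046°.
Δφ = -60.224 − 45.032 = -105.256°.
a = sin²(Δφ/2) + cos φ₁ · cos φ₂ · sin²(Δλ/2) = 0.685249.
c = 2·atan2(√a, √(1−a)) = 1.95034 rad → d = 6371·c ≈ 12425.62 km.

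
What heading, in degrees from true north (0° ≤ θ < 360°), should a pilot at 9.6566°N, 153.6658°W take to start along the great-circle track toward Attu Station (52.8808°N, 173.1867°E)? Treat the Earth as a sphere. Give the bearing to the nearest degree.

Δλ = 173.1867 − -153.6658 = 326.8525°; wrapped into (−180°, 180°]: -33.1475°.
θ = atan2( sin Δλ · cos φ₂ , cos φ₁ · sin φ₂ − sin φ₁ · cos φ₂ · cos Δλ )
  = atan2(-0.32998, 0.70133) = -25.197° → normalised to [0°, 360°): 334.803°.

335°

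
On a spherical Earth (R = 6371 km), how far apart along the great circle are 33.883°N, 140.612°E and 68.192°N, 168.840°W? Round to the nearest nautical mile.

2670 nmi

Δλ = -168.840 − 140.612 = -309.452°; wrapped into (−180°, 180°]: 50.548°.
Δφ = 68.192 − 33.883 = 34.309°.
a = sin²(Δφ/2) + cos φ₁ · cos φ₂ · sin²(Δλ/2) = 0.143213.
c = 2·atan2(√a, √(1−a)) = 0.77621 rad → d = 6371·c ≈ 4945.24 km ≈ 2670.21 nmi.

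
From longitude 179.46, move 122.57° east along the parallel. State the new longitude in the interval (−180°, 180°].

-57.97°

Start at +179.46°; shift +122.57° → +302.03°.
+302.03° lies outside (−180°, 180°]; subtract 360° → -57.97°.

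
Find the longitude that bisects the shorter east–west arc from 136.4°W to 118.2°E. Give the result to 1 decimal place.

Signed shortest Δλ from -136.4° to +118.2° is -105.4°.
Midpoint longitude = -136.4° + (-105.4°)/2 = -136.4° − 52.7° = -189.1°.
Normalise into (−180°, 180°]: +170.9°.
(The naïve average (-136.4 + +118.2)/2 = -9.1° is on the wrong side of the globe.)

170.9°E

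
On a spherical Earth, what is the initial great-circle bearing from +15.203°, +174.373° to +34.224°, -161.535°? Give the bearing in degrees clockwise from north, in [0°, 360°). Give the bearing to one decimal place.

44.4°

Δλ = -161.535 − 174.373 = -335.908°; wrapped into (−180°, 180°]: 24.092°.
θ = atan2( sin Δλ · cos φ₂ , cos φ₁ · sin φ₂ − sin φ₁ · cos φ₂ · cos Δλ )
  = atan2(0.33752, 0.34480) = 44.389° → normalised to [0°, 360°): 44.389°.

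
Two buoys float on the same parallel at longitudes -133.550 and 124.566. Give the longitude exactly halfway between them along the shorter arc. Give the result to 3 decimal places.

Signed shortest Δλ from -133.550° to +124.566° is -101.884°.
Midpoint longitude = -133.550° + (-101.884°)/2 = -133.550° − 50.942° = -184.492°.
Normalise into (−180°, 180°]: +175.508°.
(The naïve average (-133.550 + +124.566)/2 = -4.492° is on the wrong side of the globe.)

+175.508°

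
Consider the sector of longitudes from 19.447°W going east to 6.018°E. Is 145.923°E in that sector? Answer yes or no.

Band width going east from -19.447° to +6.018°: ((6.018 − -19.447) mod 360) = 25.465°.
Offset of +145.923° east of the west edge: ((145.923 − -19.447) mod 360) = 165.370°.
165.370° > 25.465° ⇒ outside.

No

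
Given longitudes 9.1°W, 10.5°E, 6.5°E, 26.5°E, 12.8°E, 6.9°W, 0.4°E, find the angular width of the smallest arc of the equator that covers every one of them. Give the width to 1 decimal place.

35.6°

Sort the longitudes: -9.1°, -6.9°, +0.4°, +6.5°, +10.5°, +12.8°, +26.5°.
Eastward gaps between consecutive values (wrapping around): 2.2°, 7.3°, 6.1°, 4.0°, 2.3°, 13.7°, 324.4°.
Largest gap = 324.4° ⇒ minimal covering band is its complement: 360° − 324.4° = 35.6°.
Band runs from -9.1° eastward to +26.5°.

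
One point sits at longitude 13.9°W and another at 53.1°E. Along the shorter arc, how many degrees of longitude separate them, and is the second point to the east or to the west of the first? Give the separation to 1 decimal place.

Raw difference: 53.1 − -13.9 = 67.0°.
Normalise into (−180°, 180°]: 67.0° stays 67.0°.
Positive ⇒ the second point lies to the east; separation 67.0°.

67.0° east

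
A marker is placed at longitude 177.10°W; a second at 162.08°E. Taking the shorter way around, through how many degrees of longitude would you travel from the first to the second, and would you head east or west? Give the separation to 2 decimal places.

Raw difference: 162.08 − -177.10 = 339.18°.
Normalise into (−180°, 180°]: 339.18° − 360° = -20.82°.
Negative ⇒ the second point lies to the west; separation 20.82°.

20.82° west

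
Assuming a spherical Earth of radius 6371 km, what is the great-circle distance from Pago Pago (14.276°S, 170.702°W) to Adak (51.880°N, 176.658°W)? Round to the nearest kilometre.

7379 km

Δλ = -176.658 − -170.702 = -5.956°.
Δφ = 51.880 − -14.276 = 66.156°.
a = sin²(Δφ/2) + cos φ₁ · cos φ₂ · sin²(Δλ/2) = 0.299491.
c = 2·atan2(√a, √(1−a)) = 1.15817 rad → d = 6371·c ≈ 7378.69 km.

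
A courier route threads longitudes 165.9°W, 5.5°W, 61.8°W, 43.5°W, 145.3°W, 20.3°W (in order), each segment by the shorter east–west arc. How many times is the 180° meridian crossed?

0

Leg 1: -165.9° → -5.5°, shortest Δλ = 160.4° (east) — does not cross 180°.
Leg 2: -5.5° → -61.8°, shortest Δλ = -56.3° (west) — does not cross 180°.
Leg 3: -61.8° → -43.5°, shortest Δλ = 18.3° (east) — does not cross 180°.
Leg 4: -43.5° → -145.3°, shortest Δλ = -101.8° (west) — does not cross 180°.
Leg 5: -145.3° → -20.3°, shortest Δλ = 125.0° (east) — does not cross 180°.
Total crossings: 0.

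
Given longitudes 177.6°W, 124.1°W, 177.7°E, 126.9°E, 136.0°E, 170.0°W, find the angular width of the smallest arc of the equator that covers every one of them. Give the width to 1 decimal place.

109.0°

Sort the longitudes: -177.6°, -170.0°, -124.1°, +126.9°, +136.0°, +177.7°.
Eastward gaps between consecutive values (wrapping around): 7.6°, 45.9°, 251.0°, 9.1°, 41.7°, 4.7°.
Largest gap = 251.0° ⇒ minimal covering band is its complement: 360° − 251.0° = 109.0°.
Band runs from +126.9° eastward to -124.1°, crossing the antimeridian.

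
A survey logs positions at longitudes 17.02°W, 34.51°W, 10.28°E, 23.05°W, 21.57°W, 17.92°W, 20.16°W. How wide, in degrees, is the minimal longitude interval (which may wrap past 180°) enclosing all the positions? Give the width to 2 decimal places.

Sort the longitudes: -34.51°, -23.05°, -21.57°, -20.16°, -17.92°, -17.02°, +10.28°.
Eastward gaps between consecutive values (wrapping around): 11.46°, 1.48°, 1.41°, 2.24°, 0.90°, 27.30°, 315.21°.
Largest gap = 315.21° ⇒ minimal covering band is its complement: 360° − 315.21° = 44.79°.
Band runs from -34.51° eastward to +10.28°.

44.79°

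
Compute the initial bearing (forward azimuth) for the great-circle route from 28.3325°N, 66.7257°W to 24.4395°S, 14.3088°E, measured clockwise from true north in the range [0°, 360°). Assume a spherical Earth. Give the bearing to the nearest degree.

Δλ = 14.3088 − -66.7257 = 81.0345°.
θ = atan2( sin Δλ · cos φ₂ , cos φ₁ · sin φ₂ − sin φ₁ · cos φ₂ · cos Δλ )
  = atan2(0.89928, -0.43150) = 115.633° → normalised to [0°, 360°): 115.633°.

116°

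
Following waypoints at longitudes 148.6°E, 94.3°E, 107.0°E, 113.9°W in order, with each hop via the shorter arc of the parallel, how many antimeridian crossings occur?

1

Leg 1: +148.6° → +94.3°, shortest Δλ = -54.3° (west) — does not cross 180°.
Leg 2: +94.3° → +107.0°, shortest Δλ = 12.7° (east) — does not cross 180°.
Leg 3: +107.0° → -113.9°, shortest Δλ = 139.1° (east) — crosses 180°.
Total crossings: 1.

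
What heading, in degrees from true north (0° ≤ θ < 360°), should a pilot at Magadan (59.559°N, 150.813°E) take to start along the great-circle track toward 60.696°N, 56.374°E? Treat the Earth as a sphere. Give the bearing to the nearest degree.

314°

Δλ = 56.374 − 150.813 = -94.439°.
θ = atan2( sin Δλ · cos φ₂ , cos φ₁ · sin φ₂ − sin φ₁ · cos φ₂ · cos Δλ )
  = atan2(-0.48798, 0.47448) = -45.803° → normalised to [0°, 360°): 314.197°.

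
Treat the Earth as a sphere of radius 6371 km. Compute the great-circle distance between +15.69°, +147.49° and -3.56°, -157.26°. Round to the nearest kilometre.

6442 km

Δλ = -157.26 − 147.49 = -304.75°; wrapped into (−180°, 180°]: 55.25°.
Δφ = -3.56 − 15.69 = -19.25°.
a = sin²(Δφ/2) + cos φ₁ · cos φ₂ · sin²(Δλ/2) = 0.234546.
c = 2·atan2(√a, √(1−a)) = 1.01113 rad → d = 6371·c ≈ 6441.88 km.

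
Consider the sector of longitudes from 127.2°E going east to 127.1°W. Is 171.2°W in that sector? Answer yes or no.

Band width going east from +127.2° to -127.1°: ((-127.1 − 127.2) mod 360) = 105.7°.
Offset of -171.2° east of the west edge: ((-171.2 − 127.2) mod 360) = 61.6°.
61.6° ≤ 105.7° ⇒ inside.

Yes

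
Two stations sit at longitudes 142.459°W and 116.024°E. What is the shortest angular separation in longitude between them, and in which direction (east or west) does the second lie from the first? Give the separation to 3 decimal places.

101.517° west

Raw difference: 116.024 − -142.459 = 258.483°.
Normalise into (−180°, 180°]: 258.483° − 360° = -101.517°.
Negative ⇒ the second point lies to the west; separation 101.517°.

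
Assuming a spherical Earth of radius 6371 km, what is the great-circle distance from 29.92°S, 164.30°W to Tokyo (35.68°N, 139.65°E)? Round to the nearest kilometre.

9355 km

Δλ = 139.65 − -164.30 = 303.95°; wrapped into (−180°, 180°]: -56.05°.
Δφ = 35.68 − -29.92 = 65.60°.
a = sin²(Δφ/2) + cos φ₁ · cos φ₂ · sin²(Δλ/2) = 0.448873.
c = 2·atan2(√a, √(1−a)) = 1.46836 rad → d = 6371·c ≈ 9354.94 km.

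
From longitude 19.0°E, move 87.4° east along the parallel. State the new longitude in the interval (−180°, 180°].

Start at +19.0°; shift +87.4° → +106.4°.
+106.4° already lies in (−180°, 180°].

106.4°E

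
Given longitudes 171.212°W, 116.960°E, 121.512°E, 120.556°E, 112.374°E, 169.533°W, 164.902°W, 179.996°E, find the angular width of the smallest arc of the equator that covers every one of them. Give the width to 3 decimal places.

82.724°

Sort the longitudes: -171.212°, -169.533°, -164.902°, +112.374°, +116.960°, +120.556°, +121.512°, +179.996°.
Eastward gaps between consecutive values (wrapping around): 1.679°, 4.631°, 277.276°, 4.586°, 3.596°, 0.956°, 58.484°, 8.792°.
Largest gap = 277.276° ⇒ minimal covering band is its complement: 360° − 277.276° = 82.724°.
Band runs from +112.374° eastward to -164.902°, crossing the antimeridian.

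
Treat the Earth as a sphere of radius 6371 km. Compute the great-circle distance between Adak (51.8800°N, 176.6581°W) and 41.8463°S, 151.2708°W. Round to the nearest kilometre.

10706 km

Δλ = -151.2708 − -176.6581 = 25.3873°.
Δφ = -41.8463 − 51.8800 = -93.7263°.
a = sin²(Δφ/2) + cos φ₁ · cos φ₂ · sin²(Δλ/2) = 0.554699.
c = 2·atan2(√a, √(1−a)) = 1.68041 rad → d = 6371·c ≈ 10705.92 km.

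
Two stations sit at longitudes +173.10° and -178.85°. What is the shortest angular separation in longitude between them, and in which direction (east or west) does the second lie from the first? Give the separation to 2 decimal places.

8.05° east

Raw difference: -178.85 − 173.10 = -351.95°.
Normalise into (−180°, 180°]: -351.95° + 360° = 8.05°.
Positive ⇒ the second point lies to the east; separation 8.05°.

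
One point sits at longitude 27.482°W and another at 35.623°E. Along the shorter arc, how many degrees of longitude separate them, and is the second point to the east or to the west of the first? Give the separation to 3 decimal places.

Raw difference: 35.623 − -27.482 = 63.105°.
Normalise into (−180°, 180°]: 63.105° stays 63.105°.
Positive ⇒ the second point lies to the east; separation 63.105°.

63.105° east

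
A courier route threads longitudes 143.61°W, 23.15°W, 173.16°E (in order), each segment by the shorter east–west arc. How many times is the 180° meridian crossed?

1

Leg 1: -143.61° → -23.15°, shortest Δλ = 120.46° (east) — does not cross 180°.
Leg 2: -23.15° → +173.16°, shortest Δλ = -163.69° (west) — crosses 180°.
Total crossings: 1.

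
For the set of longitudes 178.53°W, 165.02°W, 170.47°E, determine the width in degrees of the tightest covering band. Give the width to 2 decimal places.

Sort the longitudes: -178.53°, -165.02°, +170.47°.
Eastward gaps between consecutive values (wrapping around): 13.51°, 335.49°, 11.00°.
Largest gap = 335.49° ⇒ minimal covering band is its complement: 360° − 335.49° = 24.51°.
Band runs from +170.47° eastward to -165.02°, crossing the antimeridian.

24.51°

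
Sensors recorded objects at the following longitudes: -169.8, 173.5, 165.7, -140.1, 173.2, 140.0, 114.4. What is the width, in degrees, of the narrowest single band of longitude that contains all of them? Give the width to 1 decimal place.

Sort the longitudes: -169.8°, -140.1°, +114.4°, +140.0°, +165.7°, +173.2°, +173.5°.
Eastward gaps between consecutive values (wrapping around): 29.7°, 254.5°, 25.6°, 25.7°, 7.5°, 0.3°, 16.7°.
Largest gap = 254.5° ⇒ minimal covering band is its complement: 360° − 254.5° = 105.5°.
Band runs from +114.4° eastward to -140.1°, crossing the antimeridian.

105.5°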